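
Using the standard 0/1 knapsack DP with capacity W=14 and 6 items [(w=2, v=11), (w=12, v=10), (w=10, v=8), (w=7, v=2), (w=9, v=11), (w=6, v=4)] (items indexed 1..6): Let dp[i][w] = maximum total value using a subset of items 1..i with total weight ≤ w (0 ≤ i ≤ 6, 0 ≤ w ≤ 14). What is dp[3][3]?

i\w   0   1   2   3   4   5   6   7   8   9  10  11  12  13  14
  0   0   0   0   0   0   0   0   0   0   0   0   0   0   0   0
  1   0   0  11  11  11  11  11  11  11  11  11  11  11  11  11
  2   0   0  11  11  11  11  11  11  11  11  11  11  11  11  21
  3   0   0  11  11  11  11  11  11  11  11  11  11  19  19  21
  4   0   0  11  11  11  11  11  11  11  13  13  13  19  19  21
  5   0   0  11  11  11  11  11  11  11  13  13  22  22  22  22
  6   0   0  11  11  11  11  11  11  15  15  15  22  22  22  22

11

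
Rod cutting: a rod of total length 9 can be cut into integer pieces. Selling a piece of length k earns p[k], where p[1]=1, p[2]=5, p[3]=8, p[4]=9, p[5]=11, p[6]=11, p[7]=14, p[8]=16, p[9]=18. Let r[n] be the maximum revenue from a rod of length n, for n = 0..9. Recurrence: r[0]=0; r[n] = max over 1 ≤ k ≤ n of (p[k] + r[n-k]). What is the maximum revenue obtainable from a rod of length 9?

   n    0    1    2    3    4    5    6    7    8    9
r[n]    0    1    5    8   10   13   16   18   21   24

24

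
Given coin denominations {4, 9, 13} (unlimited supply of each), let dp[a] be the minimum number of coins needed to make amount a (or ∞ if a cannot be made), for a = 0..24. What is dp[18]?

2

 a  0  1  2  3  4  5  6  7  8  9 10 11 12 13 14 15 16 17 18 19 20 21 22 23 24
dp  0  -  -  -  1  -  -  -  2  1  -  -  3  1  -  -  4  2  2  -  5  3  2  -  6
(- denotes ∞ / unreachable)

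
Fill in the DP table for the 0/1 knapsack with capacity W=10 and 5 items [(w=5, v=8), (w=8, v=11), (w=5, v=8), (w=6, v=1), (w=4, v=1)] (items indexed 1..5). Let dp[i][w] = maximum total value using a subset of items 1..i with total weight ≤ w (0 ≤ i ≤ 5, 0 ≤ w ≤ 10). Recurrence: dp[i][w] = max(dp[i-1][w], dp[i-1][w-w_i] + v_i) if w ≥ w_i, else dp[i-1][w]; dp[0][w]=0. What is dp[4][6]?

i\w   0   1   2   3   4   5   6   7   8   9  10
  0   0   0   0   0   0   0   0   0   0   0   0
  1   0   0   0   0   0   8   8   8   8   8   8
  2   0   0   0   0   0   8   8   8  11  11  11
  3   0   0   0   0   0   8   8   8  11  11  16
  4   0   0   0   0   0   8   8   8  11  11  16
  5   0   0   0   0   1   8   8   8  11  11  16

8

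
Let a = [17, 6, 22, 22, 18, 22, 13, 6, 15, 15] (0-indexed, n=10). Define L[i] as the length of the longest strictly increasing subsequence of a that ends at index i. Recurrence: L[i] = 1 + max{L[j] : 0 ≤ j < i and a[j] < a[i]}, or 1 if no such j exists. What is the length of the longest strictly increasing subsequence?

   i    0    1    2    3    4    5    6    7    8    9
a[i]   17    6   22   22   18   22   13    6   15   15
L[i]    1    1    2    2    2    3    2    1    3    3

3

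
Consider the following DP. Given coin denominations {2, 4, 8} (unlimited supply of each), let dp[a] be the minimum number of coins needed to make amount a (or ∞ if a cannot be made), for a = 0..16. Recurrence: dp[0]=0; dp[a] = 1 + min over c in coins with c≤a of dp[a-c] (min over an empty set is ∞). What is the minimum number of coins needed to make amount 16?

2

 a  0  1  2  3  4  5  6  7  8  9 10 11 12 13 14 15 16
dp  0  -  1  -  1  -  2  -  1  -  2  -  2  -  3  -  2
(- denotes ∞ / unreachable)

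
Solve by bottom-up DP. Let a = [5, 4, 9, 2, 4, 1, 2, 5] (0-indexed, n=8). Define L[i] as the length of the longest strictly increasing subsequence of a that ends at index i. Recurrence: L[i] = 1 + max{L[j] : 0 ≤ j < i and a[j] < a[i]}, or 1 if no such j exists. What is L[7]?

   i    0    1    2    3    4    5    6    7
a[i]    5    4    9    2    4    1    2    5
L[i]    1    1    2    1    2    1    2    3

3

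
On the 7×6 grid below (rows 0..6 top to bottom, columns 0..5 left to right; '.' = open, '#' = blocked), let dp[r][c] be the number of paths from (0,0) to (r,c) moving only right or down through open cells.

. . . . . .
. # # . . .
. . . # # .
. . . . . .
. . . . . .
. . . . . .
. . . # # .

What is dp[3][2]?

3

r\c   0   1   2   3   4   5
  0   1   1   1   1   1   1
  1   1   0   0   1   2   3
  2   1   1   1   0   0   3
  3   1   2   3   3   3   6
  4   1   3   6   9  12  18
  5   1   4  10  19  31  49
  6   1   5  15   0   0  49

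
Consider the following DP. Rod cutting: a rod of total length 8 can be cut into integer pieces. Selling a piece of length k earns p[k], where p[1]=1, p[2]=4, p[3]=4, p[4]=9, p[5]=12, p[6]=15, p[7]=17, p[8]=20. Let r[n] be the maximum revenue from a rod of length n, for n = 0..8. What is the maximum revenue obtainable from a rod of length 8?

20

   n    0    1    2    3    4    5    6    7    8
r[n]    0    1    4    5    9   12   15   17   20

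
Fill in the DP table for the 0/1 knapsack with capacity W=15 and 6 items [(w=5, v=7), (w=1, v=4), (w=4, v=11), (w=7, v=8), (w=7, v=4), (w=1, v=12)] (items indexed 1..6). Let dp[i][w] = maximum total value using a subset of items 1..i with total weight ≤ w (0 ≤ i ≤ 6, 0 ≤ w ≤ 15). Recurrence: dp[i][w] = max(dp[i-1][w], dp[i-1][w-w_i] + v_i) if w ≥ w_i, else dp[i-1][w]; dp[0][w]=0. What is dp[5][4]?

11

i\w   0   1   2   3   4   5   6   7   8   9  10  11  12  13  14  15
  0   0   0   0   0   0   0   0   0   0   0   0   0   0   0   0   0
  1   0   0   0   0   0   7   7   7   7   7   7   7   7   7   7   7
  2   0   4   4   4   4   7  11  11  11  11  11  11  11  11  11  11
  3   0   4   4   4  11  15  15  15  15  18  22  22  22  22  22  22
  4   0   4   4   4  11  15  15  15  15  18  22  22  23  23  23  23
  5   0   4   4   4  11  15  15  15  15  18  22  22  23  23  23  23
  6   0  12  16  16  16  23  27  27  27  27  30  34  34  35  35  35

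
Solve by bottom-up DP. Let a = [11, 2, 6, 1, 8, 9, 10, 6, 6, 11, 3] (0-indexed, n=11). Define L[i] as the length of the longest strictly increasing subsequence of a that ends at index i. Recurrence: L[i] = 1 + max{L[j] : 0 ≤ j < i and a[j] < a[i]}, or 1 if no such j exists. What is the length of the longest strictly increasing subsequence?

   i    0    1    2    3    4    5    6    7    8    9   10
a[i]   11    2    6    1    8    9   10    6    6   11    3
L[i]    1    1    2    1    3    4    5    2    2    6    2

6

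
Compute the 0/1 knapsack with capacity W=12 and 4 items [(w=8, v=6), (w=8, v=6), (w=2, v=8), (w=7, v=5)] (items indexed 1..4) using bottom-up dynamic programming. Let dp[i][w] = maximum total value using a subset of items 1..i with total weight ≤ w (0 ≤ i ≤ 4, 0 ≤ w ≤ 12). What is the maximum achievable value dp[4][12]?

14

i\w   0   1   2   3   4   5   6   7   8   9  10  11  12
  0   0   0   0   0   0   0   0   0   0   0   0   0   0
  1   0   0   0   0   0   0   0   0   6   6   6   6   6
  2   0   0   0   0   0   0   0   0   6   6   6   6   6
  3   0   0   8   8   8   8   8   8   8   8  14  14  14
  4   0   0   8   8   8   8   8   8   8  13  14  14  14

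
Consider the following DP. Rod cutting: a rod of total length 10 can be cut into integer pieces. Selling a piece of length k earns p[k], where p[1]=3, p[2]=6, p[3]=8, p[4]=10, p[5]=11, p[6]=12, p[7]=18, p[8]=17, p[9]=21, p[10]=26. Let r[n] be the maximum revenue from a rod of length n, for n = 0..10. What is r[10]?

30

   n    0    1    2    3    4    5    6    7    8    9   10
r[n]    0    3    6    9   12   15   18   21   24   27   30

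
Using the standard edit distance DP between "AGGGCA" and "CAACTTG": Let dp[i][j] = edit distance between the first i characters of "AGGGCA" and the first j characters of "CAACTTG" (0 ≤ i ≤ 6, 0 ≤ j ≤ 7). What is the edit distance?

   ''  C  A  A  C  T  T  G
''  0  1  2  3  4  5  6  7
 A  1  1  1  2  3  4  5  6
 G  2  2  2  2  3  4  5  5
 G  3  3  3  3  3  4  5  5
 G  4  4  4  4  4  4  5  5
 C  5  4  5  5  4  5  5  6
 A  6  5  4  5  5  5  6  6

6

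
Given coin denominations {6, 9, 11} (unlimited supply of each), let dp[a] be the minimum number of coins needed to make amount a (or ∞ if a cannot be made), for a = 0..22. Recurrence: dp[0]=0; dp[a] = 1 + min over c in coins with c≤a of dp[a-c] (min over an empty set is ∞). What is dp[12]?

 a  0  1  2  3  4  5  6  7  8  9 10 11 12 13 14 15 16 17 18 19 20 21 22
dp  0  -  -  -  -  -  1  -  -  1  -  1  2  -  -  2  -  2  2  -  2  3  2
(- denotes ∞ / unreachable)

2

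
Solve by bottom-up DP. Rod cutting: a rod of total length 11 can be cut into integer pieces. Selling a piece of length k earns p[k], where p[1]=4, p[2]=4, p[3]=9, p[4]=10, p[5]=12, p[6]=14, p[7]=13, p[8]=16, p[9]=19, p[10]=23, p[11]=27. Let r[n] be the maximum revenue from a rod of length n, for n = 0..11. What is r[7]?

28

   n    0    1    2    3    4    5    6    7    8    9   10   11
r[n]    0    4    8   12   16   20   24   28   32   36   40   44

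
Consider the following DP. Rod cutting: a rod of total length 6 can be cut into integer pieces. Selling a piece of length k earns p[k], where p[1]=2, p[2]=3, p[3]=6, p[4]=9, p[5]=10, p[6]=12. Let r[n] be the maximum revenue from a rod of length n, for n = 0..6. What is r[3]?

   n    0    1    2    3    4    5    6
r[n]    0    2    4    6    9   11   13

6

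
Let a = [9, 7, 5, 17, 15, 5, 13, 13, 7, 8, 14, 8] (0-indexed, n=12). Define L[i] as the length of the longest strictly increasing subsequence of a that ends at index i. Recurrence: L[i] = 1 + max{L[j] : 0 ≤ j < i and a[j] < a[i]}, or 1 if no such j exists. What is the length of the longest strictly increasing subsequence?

   i    0    1    2    3    4    5    6    7    8    9   10   11
a[i]    9    7    5   17   15    5   13   13    7    8   14    8
L[i]    1    1    1    2    2    1    2    2    2    3    4    3

4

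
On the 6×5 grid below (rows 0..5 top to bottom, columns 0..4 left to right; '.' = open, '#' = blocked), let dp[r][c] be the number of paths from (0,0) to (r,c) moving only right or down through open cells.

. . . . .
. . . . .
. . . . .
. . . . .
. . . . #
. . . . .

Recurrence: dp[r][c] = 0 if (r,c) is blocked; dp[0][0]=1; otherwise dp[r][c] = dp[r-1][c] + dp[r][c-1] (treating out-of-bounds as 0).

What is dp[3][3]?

r\c   0   1   2   3   4
  0   1   1   1   1   1
  1   1   2   3   4   5
  2   1   3   6  10  15
  3   1   4  10  20  35
  4   1   5  15  35   0
  5   1   6  21  56  56

20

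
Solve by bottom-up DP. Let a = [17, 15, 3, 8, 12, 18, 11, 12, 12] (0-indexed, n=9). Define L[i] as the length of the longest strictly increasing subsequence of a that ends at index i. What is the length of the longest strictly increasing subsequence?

4

   i    0    1    2    3    4    5    6    7    8
a[i]   17   15    3    8   12   18   11   12   12
L[i]    1    1    1    2    3    4    3    4    4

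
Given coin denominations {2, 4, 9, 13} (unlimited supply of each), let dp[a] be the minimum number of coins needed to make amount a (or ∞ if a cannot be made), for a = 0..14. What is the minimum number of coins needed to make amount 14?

 a  0  1  2  3  4  5  6  7  8  9 10 11 12 13 14
dp  0  -  1  -  1  -  2  -  2  1  3  2  3  1  4
(- denotes ∞ / unreachable)

4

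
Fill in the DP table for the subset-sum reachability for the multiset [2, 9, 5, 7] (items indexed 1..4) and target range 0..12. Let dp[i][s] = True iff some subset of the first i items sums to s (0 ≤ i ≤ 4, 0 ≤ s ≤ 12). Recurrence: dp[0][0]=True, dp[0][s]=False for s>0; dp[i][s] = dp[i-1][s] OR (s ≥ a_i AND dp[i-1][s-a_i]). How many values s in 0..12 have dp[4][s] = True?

i\s   0   1   2   3   4   5   6   7   8   9  10  11  12
  0   T   F   F   F   F   F   F   F   F   F   F   F   F
  1   T   F   T   F   F   F   F   F   F   F   F   F   F
  2   T   F   T   F   F   F   F   F   F   T   F   T   F
  3   T   F   T   F   F   T   F   T   F   T   F   T   F
  4   T   F   T   F   F   T   F   T   F   T   F   T   T

7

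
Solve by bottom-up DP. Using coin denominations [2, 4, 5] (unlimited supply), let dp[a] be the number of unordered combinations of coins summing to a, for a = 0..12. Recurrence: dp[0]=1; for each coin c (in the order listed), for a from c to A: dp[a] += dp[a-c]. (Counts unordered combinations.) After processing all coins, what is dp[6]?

2

after  coin     0     1     2     3     4     5     6     7     8     9    10    11    12
          2     1     0     1     0     1     0     1     0     1     0     1     0     1
          4     1     0     1     0     2     0     2     0     3     0     3     0     4
          5     1     0     1     0     2     1     2     1     3     2     4     2     5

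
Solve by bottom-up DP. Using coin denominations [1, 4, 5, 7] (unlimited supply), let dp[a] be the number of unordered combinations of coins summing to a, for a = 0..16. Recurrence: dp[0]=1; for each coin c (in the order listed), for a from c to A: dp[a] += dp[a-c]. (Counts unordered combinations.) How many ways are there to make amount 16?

after  coin     0     1     2     3     4     5     6     7     8     9    10    11    12    13    14    15    16
          1     1     1     1     1     1     1     1     1     1     1     1     1     1     1     1     1     1
          4     1     1     1     1     2     2     2     2     3     3     3     3     4     4     4     4     5
          5     1     1     1     1     2     3     3     3     4     5     6     6     7     8     9    10    11
          7     1     1     1     1     2     3     3     4     5     6     7     8    10    11    13    15    17

17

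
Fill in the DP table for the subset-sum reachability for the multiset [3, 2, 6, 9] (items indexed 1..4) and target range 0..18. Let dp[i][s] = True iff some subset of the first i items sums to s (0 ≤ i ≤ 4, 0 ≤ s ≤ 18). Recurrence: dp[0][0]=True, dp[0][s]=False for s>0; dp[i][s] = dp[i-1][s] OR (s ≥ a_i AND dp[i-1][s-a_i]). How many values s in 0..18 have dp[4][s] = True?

i\s   0   1   2   3   4   5   6   7   8   9  10  11  12  13  14  15  16  17  18
  0   T   F   F   F   F   F   F   F   F   F   F   F   F   F   F   F   F   F   F
  1   T   F   F   T   F   F   F   F   F   F   F   F   F   F   F   F   F   F   F
  2   T   F   T   T   F   T   F   F   F   F   F   F   F   F   F   F   F   F   F
  3   T   F   T   T   F   T   T   F   T   T   F   T   F   F   F   F   F   F   F
  4   T   F   T   T   F   T   T   F   T   T   F   T   T   F   T   T   F   T   T

13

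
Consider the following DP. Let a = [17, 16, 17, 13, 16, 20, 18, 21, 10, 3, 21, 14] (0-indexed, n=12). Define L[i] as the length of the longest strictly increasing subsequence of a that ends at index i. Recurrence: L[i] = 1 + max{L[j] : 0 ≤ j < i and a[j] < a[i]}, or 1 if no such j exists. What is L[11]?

   i    0    1    2    3    4    5    6    7    8    9   10   11
a[i]   17   16   17   13   16   20   18   21   10    3   21   14
L[i]    1    1    2    1    2    3    3    4    1    1    4    2

2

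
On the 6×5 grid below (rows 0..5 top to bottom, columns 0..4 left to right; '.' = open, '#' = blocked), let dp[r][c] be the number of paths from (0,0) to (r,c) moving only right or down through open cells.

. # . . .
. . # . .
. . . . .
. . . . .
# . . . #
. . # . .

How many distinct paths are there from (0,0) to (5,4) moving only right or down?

r\c   0   1   2   3   4
  0   1   0   0   0   0
  1   1   1   0   0   0
  2   1   2   2   2   2
  3   1   3   5   7   9
  4   0   3   8  15   0
  5   0   3   0  15  15

15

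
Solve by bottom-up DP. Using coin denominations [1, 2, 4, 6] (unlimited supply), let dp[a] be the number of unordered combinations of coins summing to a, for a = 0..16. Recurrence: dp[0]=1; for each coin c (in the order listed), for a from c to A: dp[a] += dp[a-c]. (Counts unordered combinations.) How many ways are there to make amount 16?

41

after  coin     0     1     2     3     4     5     6     7     8     9    10    11    12    13    14    15    16
          1     1     1     1     1     1     1     1     1     1     1     1     1     1     1     1     1     1
          2     1     1     2     2     3     3     4     4     5     5     6     6     7     7     8     8     9
          4     1     1     2     2     4     4     6     6     9     9    12    12    16    16    20    20    25
          6     1     1     2     2     4     4     7     7    11    11    16    16    23    23    31    31    41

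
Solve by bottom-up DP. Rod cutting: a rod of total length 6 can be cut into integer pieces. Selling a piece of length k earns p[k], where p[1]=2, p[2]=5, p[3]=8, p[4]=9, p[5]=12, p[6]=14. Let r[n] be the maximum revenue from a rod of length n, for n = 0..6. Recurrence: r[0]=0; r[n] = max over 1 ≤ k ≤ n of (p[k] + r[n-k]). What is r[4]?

10

   n    0    1    2    3    4    5    6
r[n]    0    2    5    8   10   13   16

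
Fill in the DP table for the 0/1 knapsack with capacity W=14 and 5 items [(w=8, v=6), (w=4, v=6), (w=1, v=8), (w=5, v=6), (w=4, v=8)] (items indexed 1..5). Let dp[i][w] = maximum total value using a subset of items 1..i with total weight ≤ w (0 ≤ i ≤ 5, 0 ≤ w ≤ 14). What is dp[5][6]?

i\w   0   1   2   3   4   5   6   7   8   9  10  11  12  13  14
  0   0   0   0   0   0   0   0   0   0   0   0   0   0   0   0
  1   0   0   0   0   0   0   0   0   6   6   6   6   6   6   6
  2   0   0   0   0   6   6   6   6   6   6   6   6  12  12  12
  3   0   8   8   8   8  14  14  14  14  14  14  14  14  20  20
  4   0   8   8   8   8  14  14  14  14  14  20  20  20  20  20
  5   0   8   8   8   8  16  16  16  16  22  22  22  22  22  28

16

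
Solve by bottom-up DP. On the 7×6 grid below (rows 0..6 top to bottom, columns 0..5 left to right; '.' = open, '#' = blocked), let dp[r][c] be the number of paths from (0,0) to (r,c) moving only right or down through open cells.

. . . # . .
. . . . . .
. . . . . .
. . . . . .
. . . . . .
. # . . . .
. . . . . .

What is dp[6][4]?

179

r\c   0   1   2   3   4   5
  0   1   1   1   0   0   0
  1   1   2   3   3   3   3
  2   1   3   6   9  12  15
  3   1   4  10  19  31  46
  4   1   5  15  34  65 111
  5   1   0  15  49 114 225
  6   1   1  16  65 179 404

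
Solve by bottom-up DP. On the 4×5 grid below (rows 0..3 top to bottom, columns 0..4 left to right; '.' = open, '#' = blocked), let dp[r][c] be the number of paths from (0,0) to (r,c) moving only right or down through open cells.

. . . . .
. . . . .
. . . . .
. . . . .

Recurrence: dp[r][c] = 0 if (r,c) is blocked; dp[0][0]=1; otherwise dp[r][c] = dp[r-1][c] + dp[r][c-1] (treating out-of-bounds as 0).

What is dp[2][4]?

15

r\c   0   1   2   3   4
  0   1   1   1   1   1
  1   1   2   3   4   5
  2   1   3   6  10  15
  3   1   4  10  20  35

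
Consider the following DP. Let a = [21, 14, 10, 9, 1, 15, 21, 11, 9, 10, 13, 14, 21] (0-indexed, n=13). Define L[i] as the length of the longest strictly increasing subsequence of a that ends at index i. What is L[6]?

   i    0    1    2    3    4    5    6    7    8    9   10   11   12
a[i]   21   14   10    9    1   15   21   11    9   10   13   14   21
L[i]    1    1    1    1    1    2    3    2    2    3    4    5    6

3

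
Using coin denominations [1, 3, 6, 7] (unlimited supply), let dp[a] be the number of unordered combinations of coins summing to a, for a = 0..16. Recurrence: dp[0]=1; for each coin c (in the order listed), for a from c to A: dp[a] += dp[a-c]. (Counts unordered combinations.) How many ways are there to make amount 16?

after  coin     0     1     2     3     4     5     6     7     8     9    10    11    12    13    14    15    16
          1     1     1     1     1     1     1     1     1     1     1     1     1     1     1     1     1     1
          3     1     1     1     2     2     2     3     3     3     4     4     4     5     5     5     6     6
          6     1     1     1     2     2     2     4     4     4     6     6     6     9     9     9    12    12
          7     1     1     1     2     2     2     4     5     5     7     8     8    11    13    14    17    19

19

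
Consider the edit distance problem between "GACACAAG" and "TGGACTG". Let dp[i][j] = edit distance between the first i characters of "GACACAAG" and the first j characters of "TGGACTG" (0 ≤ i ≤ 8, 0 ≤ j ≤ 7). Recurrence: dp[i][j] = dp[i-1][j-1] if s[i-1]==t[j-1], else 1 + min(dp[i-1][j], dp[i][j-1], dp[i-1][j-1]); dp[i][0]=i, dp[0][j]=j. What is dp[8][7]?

5

   ''  T  G  G  A  C  T  G
''  0  1  2  3  4  5  6  7
 G  1  1  1  2  3  4  5  6
 A  2  2  2  2  2  3  4  5
 C  3  3  3  3  3  2  3  4
 A  4  4  4  4  3  3  3  4
 C  5  5  5  5  4  3  4  4
 A  6  6  6  6  5  4  4  5
 A  7  7  7  7  6  5  5  5
 G  8  8  7  7  7  6  6  5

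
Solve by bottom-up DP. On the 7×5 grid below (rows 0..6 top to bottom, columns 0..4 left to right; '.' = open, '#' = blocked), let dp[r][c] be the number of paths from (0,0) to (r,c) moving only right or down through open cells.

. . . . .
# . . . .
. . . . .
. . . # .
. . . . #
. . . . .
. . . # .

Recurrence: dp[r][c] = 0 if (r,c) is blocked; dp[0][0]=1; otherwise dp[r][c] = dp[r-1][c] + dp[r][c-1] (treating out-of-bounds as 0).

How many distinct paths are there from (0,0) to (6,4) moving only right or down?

r\c   0   1   2   3   4
  0   1   1   1   1   1
  1   0   1   2   3   4
  2   0   1   3   6  10
  3   0   1   4   0  10
  4   0   1   5   5   0
  5   0   1   6  11  11
  6   0   1   7   0  11

11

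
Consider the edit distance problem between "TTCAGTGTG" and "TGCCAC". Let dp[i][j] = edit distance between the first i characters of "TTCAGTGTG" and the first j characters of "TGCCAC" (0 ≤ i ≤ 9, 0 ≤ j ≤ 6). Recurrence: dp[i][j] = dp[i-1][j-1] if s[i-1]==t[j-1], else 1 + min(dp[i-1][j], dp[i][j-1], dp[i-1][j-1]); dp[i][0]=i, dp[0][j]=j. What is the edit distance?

   ''  T  G  C  C  A  C
''  0  1  2  3  4  5  6
 T  1  0  1  2  3  4  5
 T  2  1  1  2  3  4  5
 C  3  2  2  1  2  3  4
 A  4  3  3  2  2  2  3
 G  5  4  3  3  3  3  3
 T  6  5  4  4  4  4  4
 G  7  6  5  5  5  5  5
 T  8  7  6  6  6  6  6
 G  9  8  7  7  7  7  7

7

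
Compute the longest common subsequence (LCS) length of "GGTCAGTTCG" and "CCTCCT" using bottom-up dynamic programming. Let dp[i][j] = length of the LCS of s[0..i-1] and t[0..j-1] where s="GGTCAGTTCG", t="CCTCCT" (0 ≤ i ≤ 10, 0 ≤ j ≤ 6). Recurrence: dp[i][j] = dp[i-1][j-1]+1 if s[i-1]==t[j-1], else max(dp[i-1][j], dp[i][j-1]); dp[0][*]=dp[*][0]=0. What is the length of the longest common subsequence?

3

   ''  C  C  T  C  C  T
''  0  0  0  0  0  0  0
 G  0  0  0  0  0  0  0
 G  0  0  0  0  0  0  0
 T  0  0  0  1  1  1  1
 C  0  1  1  1  2  2  2
 A  0  1  1  1  2  2  2
 G  0  1  1  1  2  2  2
 T  0  1  1  2  2  2  3
 T  0  1  1  2  2  2  3
 C  0  1  2  2  3  3  3
 G  0  1  2  2  3  3  3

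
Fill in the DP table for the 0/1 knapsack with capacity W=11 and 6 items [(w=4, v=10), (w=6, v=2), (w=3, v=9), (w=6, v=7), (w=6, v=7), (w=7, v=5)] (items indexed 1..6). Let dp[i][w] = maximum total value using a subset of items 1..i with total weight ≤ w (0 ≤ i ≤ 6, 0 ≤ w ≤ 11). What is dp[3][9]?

i\w   0   1   2   3   4   5   6   7   8   9  10  11
  0   0   0   0   0   0   0   0   0   0   0   0   0
  1   0   0   0   0  10  10  10  10  10  10  10  10
  2   0   0   0   0  10  10  10  10  10  10  12  12
  3   0   0   0   9  10  10  10  19  19  19  19  19
  4   0   0   0   9  10  10  10  19  19  19  19  19
  5   0   0   0   9  10  10  10  19  19  19  19  19
  6   0   0   0   9  10  10  10  19  19  19  19  19

19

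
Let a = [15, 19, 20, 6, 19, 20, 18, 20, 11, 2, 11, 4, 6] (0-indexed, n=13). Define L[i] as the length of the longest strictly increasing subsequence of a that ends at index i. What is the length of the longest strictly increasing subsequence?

3

   i    0    1    2    3    4    5    6    7    8    9   10   11   12
a[i]   15   19   20    6   19   20   18   20   11    2   11    4    6
L[i]    1    2    3    1    2    3    2    3    2    1    2    2    3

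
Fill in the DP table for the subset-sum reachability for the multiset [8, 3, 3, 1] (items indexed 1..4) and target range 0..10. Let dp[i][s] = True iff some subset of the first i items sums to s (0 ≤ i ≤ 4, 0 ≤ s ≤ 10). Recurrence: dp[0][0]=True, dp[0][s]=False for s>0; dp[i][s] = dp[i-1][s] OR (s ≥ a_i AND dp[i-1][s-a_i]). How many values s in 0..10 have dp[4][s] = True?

i\s   0   1   2   3   4   5   6   7   8   9  10
  0   T   F   F   F   F   F   F   F   F   F   F
  1   T   F   F   F   F   F   F   F   T   F   F
  2   T   F   F   T   F   F   F   F   T   F   F
  3   T   F   F   T   F   F   T   F   T   F   F
  4   T   T   F   T   T   F   T   T   T   T   F

8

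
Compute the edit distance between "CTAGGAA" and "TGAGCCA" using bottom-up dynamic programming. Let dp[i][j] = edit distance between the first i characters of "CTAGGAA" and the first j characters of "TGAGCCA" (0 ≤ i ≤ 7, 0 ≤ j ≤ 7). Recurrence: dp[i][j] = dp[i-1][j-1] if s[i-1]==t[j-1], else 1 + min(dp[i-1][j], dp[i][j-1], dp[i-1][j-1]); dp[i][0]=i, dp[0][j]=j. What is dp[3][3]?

2

   ''  T  G  A  G  C  C  A
''  0  1  2  3  4  5  6  7
 C  1  1  2  3  4  4  5  6
 T  2  1  2  3  4  5  5  6
 A  3  2  2  2  3  4  5  5
 G  4  3  2  3  2  3  4  5
 G  5  4  3  3  3  3  4  5
 A  6  5  4  3  4  4  4  4
 A  7  6  5  4  4  5  5  4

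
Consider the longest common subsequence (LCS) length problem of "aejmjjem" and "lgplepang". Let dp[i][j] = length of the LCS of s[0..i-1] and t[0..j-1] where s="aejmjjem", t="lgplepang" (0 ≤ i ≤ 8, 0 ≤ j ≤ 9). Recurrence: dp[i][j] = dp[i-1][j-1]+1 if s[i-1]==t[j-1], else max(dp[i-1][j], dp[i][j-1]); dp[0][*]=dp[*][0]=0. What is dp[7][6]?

1

   ''  l  g  p  l  e  p  a  n  g
''  0  0  0  0  0  0  0  0  0  0
 a  0  0  0  0  0  0  0  1  1  1
 e  0  0  0  0  0  1  1  1  1  1
 j  0  0  0  0  0  1  1  1  1  1
 m  0  0  0  0  0  1  1  1  1  1
 j  0  0  0  0  0  1  1  1  1  1
 j  0  0  0  0  0  1  1  1  1  1
 e  0  0  0  0  0  1  1  1  1  1
 m  0  0  0  0  0  1  1  1  1  1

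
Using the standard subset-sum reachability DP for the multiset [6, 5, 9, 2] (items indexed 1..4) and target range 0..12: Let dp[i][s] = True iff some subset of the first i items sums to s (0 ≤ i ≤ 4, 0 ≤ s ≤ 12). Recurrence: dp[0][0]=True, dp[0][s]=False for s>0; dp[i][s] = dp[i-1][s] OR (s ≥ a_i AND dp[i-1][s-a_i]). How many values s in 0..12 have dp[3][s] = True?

5

i\s   0   1   2   3   4   5   6   7   8   9  10  11  12
  0   T   F   F   F   F   F   F   F   F   F   F   F   F
  1   T   F   F   F   F   F   T   F   F   F   F   F   F
  2   T   F   F   F   F   T   T   F   F   F   F   T   F
  3   T   F   F   F   F   T   T   F   F   T   F   T   F
  4   T   F   T   F   F   T   T   T   T   T   F   T   F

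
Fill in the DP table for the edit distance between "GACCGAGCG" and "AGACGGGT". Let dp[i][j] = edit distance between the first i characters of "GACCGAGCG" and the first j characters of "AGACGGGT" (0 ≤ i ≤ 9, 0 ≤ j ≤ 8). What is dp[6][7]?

3

   ''  A  G  A  C  G  G  G  T
''  0  1  2  3  4  5  6  7  8
 G  1  1  1  2  3  4  5  6  7
 A  2  1  2  1  2  3  4  5  6
 C  3  2  2  2  1  2  3  4  5
 C  4  3  3  3  2  2  3  4  5
 G  5  4  3  4  3  2  2  3  4
 A  6  5  4  3  4  3  3  3  4
 G  7  6  5  4  4  4  3  3  4
 C  8  7  6  5  4  5  4  4  4
 G  9  8  7  6  5  4  5  4  5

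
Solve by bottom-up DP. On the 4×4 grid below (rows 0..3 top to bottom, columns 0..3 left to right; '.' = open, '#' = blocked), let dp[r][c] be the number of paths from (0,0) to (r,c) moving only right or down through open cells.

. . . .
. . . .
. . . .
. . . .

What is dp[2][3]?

r\c   0   1   2   3
  0   1   1   1   1
  1   1   2   3   4
  2   1   3   6  10
  3   1   4  10  20

10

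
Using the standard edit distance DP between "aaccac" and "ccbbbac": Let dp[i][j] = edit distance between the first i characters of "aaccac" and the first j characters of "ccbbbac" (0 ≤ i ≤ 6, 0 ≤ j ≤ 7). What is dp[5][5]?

   ''  c  c  b  b  b  a  c
''  0  1  2  3  4  5  6  7
 a  1  1  2  3  4  5  5  6
 a  2  2  2  3  4  5  5  6
 c  3  2  2  3  4  5  6  5
 c  4  3  2  3  4  5  6  6
 a  5  4  3  3  4  5  5  6
 c  6  5  4  4  4  5  6  5

5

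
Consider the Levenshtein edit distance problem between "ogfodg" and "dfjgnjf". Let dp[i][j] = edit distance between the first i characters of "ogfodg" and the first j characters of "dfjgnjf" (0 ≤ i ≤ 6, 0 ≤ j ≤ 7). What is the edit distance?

   ''  d  f  j  g  n  j  f
''  0  1  2  3  4  5  6  7
 o  1  1  2  3  4  5  6  7
 g  2  2  2  3  3  4  5  6
 f  3  3  2  3  4  4  5  5
 o  4  4  3  3  4  5  5  6
 d  5  4  4  4  4  5  6  6
 g  6  5  5  5  4  5  6  7

7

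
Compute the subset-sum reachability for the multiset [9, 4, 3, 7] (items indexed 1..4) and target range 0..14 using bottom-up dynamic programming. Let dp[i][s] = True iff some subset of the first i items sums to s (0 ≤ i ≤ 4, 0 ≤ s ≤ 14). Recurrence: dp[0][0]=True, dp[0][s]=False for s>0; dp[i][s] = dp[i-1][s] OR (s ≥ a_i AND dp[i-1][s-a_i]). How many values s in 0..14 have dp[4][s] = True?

10

i\s   0   1   2   3   4   5   6   7   8   9  10  11  12  13  14
  0   T   F   F   F   F   F   F   F   F   F   F   F   F   F   F
  1   T   F   F   F   F   F   F   F   F   T   F   F   F   F   F
  2   T   F   F   F   T   F   F   F   F   T   F   F   F   T   F
  3   T   F   F   T   T   F   F   T   F   T   F   F   T   T   F
  4   T   F   F   T   T   F   F   T   F   T   T   T   T   T   T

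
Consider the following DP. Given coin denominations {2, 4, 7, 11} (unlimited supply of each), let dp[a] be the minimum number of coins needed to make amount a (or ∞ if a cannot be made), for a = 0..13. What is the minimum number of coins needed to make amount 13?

2

 a  0  1  2  3  4  5  6  7  8  9 10 11 12 13
dp  0  -  1  -  1  -  2  1  2  2  3  1  3  2
(- denotes ∞ / unreachable)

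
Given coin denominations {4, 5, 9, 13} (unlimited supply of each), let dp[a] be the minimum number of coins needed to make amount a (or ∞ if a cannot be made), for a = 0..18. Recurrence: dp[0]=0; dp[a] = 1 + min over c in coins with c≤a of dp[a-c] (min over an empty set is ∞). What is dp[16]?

4

 a  0  1  2  3  4  5  6  7  8  9 10 11 12 13 14 15 16 17 18
dp  0  -  -  -  1  1  -  -  2  1  2  -  3  1  2  3  4  2  2
(- denotes ∞ / unreachable)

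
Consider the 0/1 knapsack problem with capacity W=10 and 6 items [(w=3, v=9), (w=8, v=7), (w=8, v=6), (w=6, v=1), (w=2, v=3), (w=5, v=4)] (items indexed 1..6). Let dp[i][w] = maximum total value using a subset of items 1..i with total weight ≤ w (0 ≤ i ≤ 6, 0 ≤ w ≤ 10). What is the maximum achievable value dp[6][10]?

i\w   0   1   2   3   4   5   6   7   8   9  10
  0   0   0   0   0   0   0   0   0   0   0   0
  1   0   0   0   9   9   9   9   9   9   9   9
  2   0   0   0   9   9   9   9   9   9   9   9
  3   0   0   0   9   9   9   9   9   9   9   9
  4   0   0   0   9   9   9   9   9   9  10  10
  5   0   0   3   9   9  12  12  12  12  12  12
  6   0   0   3   9   9  12  12  12  13  13  16

16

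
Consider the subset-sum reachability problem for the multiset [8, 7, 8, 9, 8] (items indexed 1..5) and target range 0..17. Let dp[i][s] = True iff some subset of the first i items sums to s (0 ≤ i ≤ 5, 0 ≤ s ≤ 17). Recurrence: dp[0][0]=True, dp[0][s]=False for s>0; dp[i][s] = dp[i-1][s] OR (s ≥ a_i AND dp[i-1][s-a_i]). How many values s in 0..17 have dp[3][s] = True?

5

i\s   0   1   2   3   4   5   6   7   8   9  10  11  12  13  14  15  16  17
  0   T   F   F   F   F   F   F   F   F   F   F   F   F   F   F   F   F   F
  1   T   F   F   F   F   F   F   F   T   F   F   F   F   F   F   F   F   F
  2   T   F   F   F   F   F   F   T   T   F   F   F   F   F   F   T   F   F
  3   T   F   F   F   F   F   F   T   T   F   F   F   F   F   F   T   T   F
  4   T   F   F   F   F   F   F   T   T   T   F   F   F   F   F   T   T   T
  5   T   F   F   F   F   F   F   T   T   T   F   F   F   F   F   T   T   T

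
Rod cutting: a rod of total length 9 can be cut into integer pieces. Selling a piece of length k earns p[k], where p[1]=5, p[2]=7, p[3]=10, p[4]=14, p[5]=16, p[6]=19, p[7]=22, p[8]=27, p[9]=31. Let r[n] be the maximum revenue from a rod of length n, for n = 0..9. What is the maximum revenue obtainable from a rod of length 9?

45

   n    0    1    2    3    4    5    6    7    8    9
r[n]    0    5   10   15   20   25   30   35   40   45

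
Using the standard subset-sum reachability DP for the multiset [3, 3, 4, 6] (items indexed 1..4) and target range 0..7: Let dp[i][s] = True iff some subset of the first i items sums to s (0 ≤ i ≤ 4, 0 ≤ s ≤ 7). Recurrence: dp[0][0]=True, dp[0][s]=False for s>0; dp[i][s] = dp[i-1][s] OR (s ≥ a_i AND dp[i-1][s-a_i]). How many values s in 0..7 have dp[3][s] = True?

5

i\s   0   1   2   3   4   5   6   7
  0   T   F   F   F   F   F   F   F
  1   T   F   F   T   F   F   F   F
  2   T   F   F   T   F   F   T   F
  3   T   F   F   T   T   F   T   T
  4   T   F   F   T   T   F   T   T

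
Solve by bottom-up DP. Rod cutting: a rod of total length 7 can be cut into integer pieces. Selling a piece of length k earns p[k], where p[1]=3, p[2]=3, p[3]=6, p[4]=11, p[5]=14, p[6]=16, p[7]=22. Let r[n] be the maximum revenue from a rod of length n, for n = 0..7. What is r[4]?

   n    0    1    2    3    4    5    6    7
r[n]    0    3    6    9   12   15   18   22

12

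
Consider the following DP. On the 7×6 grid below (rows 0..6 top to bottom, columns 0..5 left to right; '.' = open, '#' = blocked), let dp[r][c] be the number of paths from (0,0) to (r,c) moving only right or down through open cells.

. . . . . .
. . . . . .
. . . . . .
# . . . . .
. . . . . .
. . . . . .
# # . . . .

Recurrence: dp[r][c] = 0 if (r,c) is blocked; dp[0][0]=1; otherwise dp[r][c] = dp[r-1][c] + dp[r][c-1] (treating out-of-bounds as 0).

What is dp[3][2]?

9

r\c   0   1   2   3   4   5
  0   1   1   1   1   1   1
  1   1   2   3   4   5   6
  2   1   3   6  10  15  21
  3   0   3   9  19  34  55
  4   0   3  12  31  65 120
  5   0   3  15  46 111 231
  6   0   0  15  61 172 403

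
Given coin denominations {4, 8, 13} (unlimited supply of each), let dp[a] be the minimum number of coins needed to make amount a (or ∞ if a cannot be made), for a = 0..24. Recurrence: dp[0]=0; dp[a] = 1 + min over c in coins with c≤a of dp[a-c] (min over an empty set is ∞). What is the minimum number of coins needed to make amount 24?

3

 a  0  1  2  3  4  5  6  7  8  9 10 11 12 13 14 15 16 17 18 19 20 21 22 23 24
dp  0  -  -  -  1  -  -  -  1  -  -  -  2  1  -  -  2  2  -  -  3  2  -  -  3
(- denotes ∞ / unreachable)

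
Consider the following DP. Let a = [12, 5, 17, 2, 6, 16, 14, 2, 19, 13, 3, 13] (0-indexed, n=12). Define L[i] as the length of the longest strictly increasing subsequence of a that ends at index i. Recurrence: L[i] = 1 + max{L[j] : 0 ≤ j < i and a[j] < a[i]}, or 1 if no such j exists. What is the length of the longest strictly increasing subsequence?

   i    0    1    2    3    4    5    6    7    8    9   10   11
a[i]   12    5   17    2    6   16   14    2   19   13    3   13
L[i]    1    1    2    1    2    3    3    1    4    3    2    3

4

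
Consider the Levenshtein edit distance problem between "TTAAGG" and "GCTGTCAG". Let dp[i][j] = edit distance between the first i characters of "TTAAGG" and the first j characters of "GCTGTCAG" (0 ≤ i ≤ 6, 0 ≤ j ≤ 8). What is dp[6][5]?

   ''  G  C  T  G  T  C  A  G
''  0  1  2  3  4  5  6  7  8
 T  1  1  2  2  3  4  5  6  7
 T  2  2  2  2  3  3  4  5  6
 A  3  3  3  3  3  4  4  4  5
 A  4  4  4  4  4  4  5  4  5
 G  5  4  5  5  4  5  5  5  4
 G  6  5  5  6  5  5  6  6  5

5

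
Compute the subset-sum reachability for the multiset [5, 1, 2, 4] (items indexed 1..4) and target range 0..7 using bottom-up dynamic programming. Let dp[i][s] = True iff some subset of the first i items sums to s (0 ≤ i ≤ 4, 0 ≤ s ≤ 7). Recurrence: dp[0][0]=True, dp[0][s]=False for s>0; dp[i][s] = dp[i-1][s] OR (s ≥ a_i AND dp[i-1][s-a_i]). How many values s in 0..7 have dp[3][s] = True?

7

i\s   0   1   2   3   4   5   6   7
  0   T   F   F   F   F   F   F   F
  1   T   F   F   F   F   T   F   F
  2   T   T   F   F   F   T   T   F
  3   T   T   T   T   F   T   T   T
  4   T   T   T   T   T   T   T   T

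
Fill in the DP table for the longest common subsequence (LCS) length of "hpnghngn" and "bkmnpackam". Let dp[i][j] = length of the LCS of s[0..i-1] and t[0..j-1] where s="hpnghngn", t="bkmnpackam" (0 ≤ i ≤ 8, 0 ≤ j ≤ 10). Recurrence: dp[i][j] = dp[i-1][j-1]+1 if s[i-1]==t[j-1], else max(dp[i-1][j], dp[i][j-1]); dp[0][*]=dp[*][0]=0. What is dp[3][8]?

1

   ''  b  k  m  n  p  a  c  k  a  m
''  0  0  0  0  0  0  0  0  0  0  0
 h  0  0  0  0  0  0  0  0  0  0  0
 p  0  0  0  0  0  1  1  1  1  1  1
 n  0  0  0  0  1  1  1  1  1  1  1
 g  0  0  0  0  1  1  1  1  1  1  1
 h  0  0  0  0  1  1  1  1  1  1  1
 n  0  0  0  0  1  1  1  1  1  1  1
 g  0  0  0  0  1  1  1  1  1  1  1
 n  0  0  0  0  1  1  1  1  1  1  1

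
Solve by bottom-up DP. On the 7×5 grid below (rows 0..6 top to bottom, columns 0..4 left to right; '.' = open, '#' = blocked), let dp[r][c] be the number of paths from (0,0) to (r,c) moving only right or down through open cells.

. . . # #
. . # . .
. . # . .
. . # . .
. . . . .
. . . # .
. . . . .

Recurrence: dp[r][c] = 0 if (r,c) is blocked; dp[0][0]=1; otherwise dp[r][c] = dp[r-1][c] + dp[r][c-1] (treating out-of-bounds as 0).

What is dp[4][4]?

r\c   0   1   2   3   4
  0   1   1   1   0   0
  1   1   2   0   0   0
  2   1   3   0   0   0
  3   1   4   0   0   0
  4   1   5   5   5   5
  5   1   6  11   0   5
  6   1   7  18  18  23

5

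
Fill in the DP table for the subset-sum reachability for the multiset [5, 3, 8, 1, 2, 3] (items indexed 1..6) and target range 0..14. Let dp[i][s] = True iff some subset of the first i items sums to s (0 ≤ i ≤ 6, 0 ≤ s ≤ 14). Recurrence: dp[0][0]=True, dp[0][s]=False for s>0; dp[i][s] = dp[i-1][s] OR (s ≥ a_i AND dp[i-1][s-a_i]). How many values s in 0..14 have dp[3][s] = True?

i\s   0   1   2   3   4   5   6   7   8   9  10  11  12  13  14
  0   T   F   F   F   F   F   F   F   F   F   F   F   F   F   F
  1   T   F   F   F   F   T   F   F   F   F   F   F   F   F   F
  2   T   F   F   T   F   T   F   F   T   F   F   F   F   F   F
  3   T   F   F   T   F   T   F   F   T   F   F   T   F   T   F
  4   T   T   F   T   T   T   T   F   T   T   F   T   T   T   T
  5   T   T   T   T   T   T   T   T   T   T   T   T   T   T   T
  6   T   T   T   T   T   T   T   T   T   T   T   T   T   T   T

6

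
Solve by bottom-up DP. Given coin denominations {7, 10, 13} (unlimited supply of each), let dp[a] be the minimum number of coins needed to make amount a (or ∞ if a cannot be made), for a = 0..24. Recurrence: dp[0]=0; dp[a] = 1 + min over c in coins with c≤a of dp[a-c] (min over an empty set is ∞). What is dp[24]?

 a  0  1  2  3  4  5  6  7  8  9 10 11 12 13 14 15 16 17 18 19 20 21 22 23 24
dp  0  -  -  -  -  -  -  1  -  -  1  -  -  1  2  -  -  2  -  -  2  3  -  2  3
(- denotes ∞ / unreachable)

3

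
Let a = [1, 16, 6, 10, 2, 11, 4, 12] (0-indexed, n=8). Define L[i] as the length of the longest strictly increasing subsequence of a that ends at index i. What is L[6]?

3

   i    0    1    2    3    4    5    6    7
a[i]    1   16    6   10    2   11    4   12
L[i]    1    2    2    3    2    4    3    5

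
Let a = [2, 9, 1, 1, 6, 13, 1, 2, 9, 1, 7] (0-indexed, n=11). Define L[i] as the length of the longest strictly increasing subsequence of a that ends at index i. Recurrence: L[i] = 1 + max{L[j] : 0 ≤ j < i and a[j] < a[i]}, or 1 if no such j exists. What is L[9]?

   i    0    1    2    3    4    5    6    7    8    9   10
a[i]    2    9    1    1    6   13    1    2    9    1    7
L[i]    1    2    1    1    2    3    1    2    3    1    3

1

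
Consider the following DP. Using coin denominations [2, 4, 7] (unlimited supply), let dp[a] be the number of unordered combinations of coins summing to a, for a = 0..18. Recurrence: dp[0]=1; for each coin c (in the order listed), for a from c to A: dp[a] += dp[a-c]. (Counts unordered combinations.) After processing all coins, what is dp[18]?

after  coin     0     1     2     3     4     5     6     7     8     9    10    11    12    13    14    15    16    17    18
          2     1     0     1     0     1     0     1     0     1     0     1     0     1     0     1     0     1     0     1
          4     1     0     1     0     2     0     2     0     3     0     3     0     4     0     4     0     5     0     5
          7     1     0     1     0     2     0     2     1     3     1     3     2     4     2     5     3     6     3     7

7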